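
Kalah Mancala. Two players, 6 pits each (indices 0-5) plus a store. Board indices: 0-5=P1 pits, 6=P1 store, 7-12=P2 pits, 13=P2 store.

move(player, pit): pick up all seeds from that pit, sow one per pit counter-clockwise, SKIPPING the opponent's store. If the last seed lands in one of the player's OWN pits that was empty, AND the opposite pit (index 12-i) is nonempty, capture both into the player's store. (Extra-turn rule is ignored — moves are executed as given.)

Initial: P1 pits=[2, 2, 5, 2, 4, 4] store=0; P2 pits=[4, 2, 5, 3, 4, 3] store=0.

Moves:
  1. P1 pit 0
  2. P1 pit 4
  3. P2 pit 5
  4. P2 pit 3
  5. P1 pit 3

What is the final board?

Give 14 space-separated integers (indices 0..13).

Move 1: P1 pit0 -> P1=[0,3,6,2,4,4](0) P2=[4,2,5,3,4,3](0)
Move 2: P1 pit4 -> P1=[0,3,6,2,0,5](1) P2=[5,3,5,3,4,3](0)
Move 3: P2 pit5 -> P1=[1,4,6,2,0,5](1) P2=[5,3,5,3,4,0](1)
Move 4: P2 pit3 -> P1=[1,4,6,2,0,5](1) P2=[5,3,5,0,5,1](2)
Move 5: P1 pit3 -> P1=[1,4,6,0,1,6](1) P2=[5,3,5,0,5,1](2)

Answer: 1 4 6 0 1 6 1 5 3 5 0 5 1 2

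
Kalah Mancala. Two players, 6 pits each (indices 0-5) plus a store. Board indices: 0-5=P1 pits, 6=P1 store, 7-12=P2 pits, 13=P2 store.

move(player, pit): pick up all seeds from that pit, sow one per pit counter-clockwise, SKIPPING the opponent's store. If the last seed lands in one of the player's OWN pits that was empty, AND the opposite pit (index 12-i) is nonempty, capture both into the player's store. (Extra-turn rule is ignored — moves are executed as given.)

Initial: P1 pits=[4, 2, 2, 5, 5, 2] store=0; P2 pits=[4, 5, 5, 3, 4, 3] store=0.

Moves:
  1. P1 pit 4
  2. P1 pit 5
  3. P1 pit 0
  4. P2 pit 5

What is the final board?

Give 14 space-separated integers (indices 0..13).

Answer: 1 4 3 6 0 0 10 6 0 6 3 4 0 1

Derivation:
Move 1: P1 pit4 -> P1=[4,2,2,5,0,3](1) P2=[5,6,6,3,4,3](0)
Move 2: P1 pit5 -> P1=[4,2,2,5,0,0](2) P2=[6,7,6,3,4,3](0)
Move 3: P1 pit0 -> P1=[0,3,3,6,0,0](10) P2=[6,0,6,3,4,3](0)
Move 4: P2 pit5 -> P1=[1,4,3,6,0,0](10) P2=[6,0,6,3,4,0](1)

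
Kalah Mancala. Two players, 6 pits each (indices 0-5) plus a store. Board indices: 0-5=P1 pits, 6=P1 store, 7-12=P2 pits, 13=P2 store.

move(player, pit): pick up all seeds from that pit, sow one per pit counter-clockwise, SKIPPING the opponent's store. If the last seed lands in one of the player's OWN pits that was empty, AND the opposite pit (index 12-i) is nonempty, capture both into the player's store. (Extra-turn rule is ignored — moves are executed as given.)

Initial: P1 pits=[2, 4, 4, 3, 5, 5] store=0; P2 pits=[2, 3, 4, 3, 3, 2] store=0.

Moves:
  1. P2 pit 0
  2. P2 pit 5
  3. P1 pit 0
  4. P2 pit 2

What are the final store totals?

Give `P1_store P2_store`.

Answer: 0 2

Derivation:
Move 1: P2 pit0 -> P1=[2,4,4,3,5,5](0) P2=[0,4,5,3,3,2](0)
Move 2: P2 pit5 -> P1=[3,4,4,3,5,5](0) P2=[0,4,5,3,3,0](1)
Move 3: P1 pit0 -> P1=[0,5,5,4,5,5](0) P2=[0,4,5,3,3,0](1)
Move 4: P2 pit2 -> P1=[1,5,5,4,5,5](0) P2=[0,4,0,4,4,1](2)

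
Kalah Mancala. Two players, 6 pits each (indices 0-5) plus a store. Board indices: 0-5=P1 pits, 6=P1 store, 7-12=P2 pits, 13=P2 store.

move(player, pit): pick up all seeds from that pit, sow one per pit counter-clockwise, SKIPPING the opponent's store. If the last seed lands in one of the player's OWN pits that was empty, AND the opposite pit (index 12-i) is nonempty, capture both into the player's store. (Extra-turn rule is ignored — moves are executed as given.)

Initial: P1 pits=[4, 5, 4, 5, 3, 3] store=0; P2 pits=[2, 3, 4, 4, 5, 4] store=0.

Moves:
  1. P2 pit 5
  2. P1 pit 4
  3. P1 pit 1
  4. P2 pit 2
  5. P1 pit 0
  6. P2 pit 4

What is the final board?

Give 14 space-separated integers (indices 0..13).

Answer: 1 2 8 8 2 6 2 4 3 0 5 0 2 3

Derivation:
Move 1: P2 pit5 -> P1=[5,6,5,5,3,3](0) P2=[2,3,4,4,5,0](1)
Move 2: P1 pit4 -> P1=[5,6,5,5,0,4](1) P2=[3,3,4,4,5,0](1)
Move 3: P1 pit1 -> P1=[5,0,6,6,1,5](2) P2=[4,3,4,4,5,0](1)
Move 4: P2 pit2 -> P1=[5,0,6,6,1,5](2) P2=[4,3,0,5,6,1](2)
Move 5: P1 pit0 -> P1=[0,1,7,7,2,6](2) P2=[4,3,0,5,6,1](2)
Move 6: P2 pit4 -> P1=[1,2,8,8,2,6](2) P2=[4,3,0,5,0,2](3)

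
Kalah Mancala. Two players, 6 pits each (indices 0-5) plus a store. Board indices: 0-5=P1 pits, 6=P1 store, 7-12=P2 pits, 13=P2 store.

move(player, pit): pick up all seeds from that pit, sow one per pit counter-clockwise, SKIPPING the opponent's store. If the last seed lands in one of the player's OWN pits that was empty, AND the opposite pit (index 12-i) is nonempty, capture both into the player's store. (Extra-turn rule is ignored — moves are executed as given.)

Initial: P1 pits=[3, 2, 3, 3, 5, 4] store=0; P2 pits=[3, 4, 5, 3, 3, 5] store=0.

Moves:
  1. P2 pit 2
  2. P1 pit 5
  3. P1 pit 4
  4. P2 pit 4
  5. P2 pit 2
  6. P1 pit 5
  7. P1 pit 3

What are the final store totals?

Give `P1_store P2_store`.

Answer: 4 6

Derivation:
Move 1: P2 pit2 -> P1=[4,2,3,3,5,4](0) P2=[3,4,0,4,4,6](1)
Move 2: P1 pit5 -> P1=[4,2,3,3,5,0](1) P2=[4,5,1,4,4,6](1)
Move 3: P1 pit4 -> P1=[4,2,3,3,0,1](2) P2=[5,6,2,4,4,6](1)
Move 4: P2 pit4 -> P1=[5,3,3,3,0,1](2) P2=[5,6,2,4,0,7](2)
Move 5: P2 pit2 -> P1=[5,0,3,3,0,1](2) P2=[5,6,0,5,0,7](6)
Move 6: P1 pit5 -> P1=[5,0,3,3,0,0](3) P2=[5,6,0,5,0,7](6)
Move 7: P1 pit3 -> P1=[5,0,3,0,1,1](4) P2=[5,6,0,5,0,7](6)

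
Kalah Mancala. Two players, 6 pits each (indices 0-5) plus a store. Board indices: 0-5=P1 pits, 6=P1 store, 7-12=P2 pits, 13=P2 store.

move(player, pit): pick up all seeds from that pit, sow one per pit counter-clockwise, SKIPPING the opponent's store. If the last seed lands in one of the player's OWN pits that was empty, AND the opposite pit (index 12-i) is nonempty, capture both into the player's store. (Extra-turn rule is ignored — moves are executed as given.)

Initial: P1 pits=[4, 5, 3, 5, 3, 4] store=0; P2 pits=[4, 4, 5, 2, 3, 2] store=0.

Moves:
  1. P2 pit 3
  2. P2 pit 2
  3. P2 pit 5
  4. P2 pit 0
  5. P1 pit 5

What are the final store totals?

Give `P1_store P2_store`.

Answer: 1 2

Derivation:
Move 1: P2 pit3 -> P1=[4,5,3,5,3,4](0) P2=[4,4,5,0,4,3](0)
Move 2: P2 pit2 -> P1=[5,5,3,5,3,4](0) P2=[4,4,0,1,5,4](1)
Move 3: P2 pit5 -> P1=[6,6,4,5,3,4](0) P2=[4,4,0,1,5,0](2)
Move 4: P2 pit0 -> P1=[6,6,4,5,3,4](0) P2=[0,5,1,2,6,0](2)
Move 5: P1 pit5 -> P1=[6,6,4,5,3,0](1) P2=[1,6,2,2,6,0](2)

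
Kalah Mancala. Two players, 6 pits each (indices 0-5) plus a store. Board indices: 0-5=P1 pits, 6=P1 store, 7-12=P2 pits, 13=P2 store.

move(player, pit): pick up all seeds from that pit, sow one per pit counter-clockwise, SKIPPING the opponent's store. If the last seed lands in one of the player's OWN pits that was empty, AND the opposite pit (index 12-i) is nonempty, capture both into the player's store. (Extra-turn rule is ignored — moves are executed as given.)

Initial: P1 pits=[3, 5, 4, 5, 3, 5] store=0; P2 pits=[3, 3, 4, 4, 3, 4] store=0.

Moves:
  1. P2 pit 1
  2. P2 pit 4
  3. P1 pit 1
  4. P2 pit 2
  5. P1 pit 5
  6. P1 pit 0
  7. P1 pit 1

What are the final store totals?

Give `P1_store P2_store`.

Answer: 8 2

Derivation:
Move 1: P2 pit1 -> P1=[3,5,4,5,3,5](0) P2=[3,0,5,5,4,4](0)
Move 2: P2 pit4 -> P1=[4,6,4,5,3,5](0) P2=[3,0,5,5,0,5](1)
Move 3: P1 pit1 -> P1=[4,0,5,6,4,6](1) P2=[4,0,5,5,0,5](1)
Move 4: P2 pit2 -> P1=[5,0,5,6,4,6](1) P2=[4,0,0,6,1,6](2)
Move 5: P1 pit5 -> P1=[5,0,5,6,4,0](2) P2=[5,1,1,7,2,6](2)
Move 6: P1 pit0 -> P1=[0,1,6,7,5,0](8) P2=[0,1,1,7,2,6](2)
Move 7: P1 pit1 -> P1=[0,0,7,7,5,0](8) P2=[0,1,1,7,2,6](2)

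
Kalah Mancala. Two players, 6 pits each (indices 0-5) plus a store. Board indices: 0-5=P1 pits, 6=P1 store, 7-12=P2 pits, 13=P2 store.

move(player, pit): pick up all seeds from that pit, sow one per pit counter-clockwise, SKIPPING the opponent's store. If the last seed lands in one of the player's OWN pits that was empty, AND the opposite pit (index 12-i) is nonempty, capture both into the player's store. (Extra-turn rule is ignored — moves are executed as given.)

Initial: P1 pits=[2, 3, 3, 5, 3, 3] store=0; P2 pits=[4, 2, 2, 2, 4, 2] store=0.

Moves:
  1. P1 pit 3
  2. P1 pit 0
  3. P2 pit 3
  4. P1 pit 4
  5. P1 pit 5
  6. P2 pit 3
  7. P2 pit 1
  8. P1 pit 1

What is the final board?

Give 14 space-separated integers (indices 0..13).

Answer: 0 0 5 1 1 0 11 0 0 4 1 7 4 1

Derivation:
Move 1: P1 pit3 -> P1=[2,3,3,0,4,4](1) P2=[5,3,2,2,4,2](0)
Move 2: P1 pit0 -> P1=[0,4,4,0,4,4](1) P2=[5,3,2,2,4,2](0)
Move 3: P2 pit3 -> P1=[0,4,4,0,4,4](1) P2=[5,3,2,0,5,3](0)
Move 4: P1 pit4 -> P1=[0,4,4,0,0,5](2) P2=[6,4,2,0,5,3](0)
Move 5: P1 pit5 -> P1=[0,4,4,0,0,0](3) P2=[7,5,3,1,5,3](0)
Move 6: P2 pit3 -> P1=[0,4,4,0,0,0](3) P2=[7,5,3,0,6,3](0)
Move 7: P2 pit1 -> P1=[0,4,4,0,0,0](3) P2=[7,0,4,1,7,4](1)
Move 8: P1 pit1 -> P1=[0,0,5,1,1,0](11) P2=[0,0,4,1,7,4](1)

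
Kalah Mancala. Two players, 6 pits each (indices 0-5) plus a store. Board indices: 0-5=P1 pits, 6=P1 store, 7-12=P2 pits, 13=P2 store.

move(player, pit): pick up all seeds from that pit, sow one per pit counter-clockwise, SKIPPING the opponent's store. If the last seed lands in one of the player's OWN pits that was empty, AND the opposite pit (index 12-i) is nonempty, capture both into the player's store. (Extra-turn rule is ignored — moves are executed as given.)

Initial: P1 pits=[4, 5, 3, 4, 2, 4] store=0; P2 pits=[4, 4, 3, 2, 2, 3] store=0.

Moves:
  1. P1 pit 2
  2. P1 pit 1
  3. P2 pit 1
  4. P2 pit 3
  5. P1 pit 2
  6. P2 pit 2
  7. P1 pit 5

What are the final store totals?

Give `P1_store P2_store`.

Move 1: P1 pit2 -> P1=[4,5,0,5,3,5](0) P2=[4,4,3,2,2,3](0)
Move 2: P1 pit1 -> P1=[4,0,1,6,4,6](1) P2=[4,4,3,2,2,3](0)
Move 3: P2 pit1 -> P1=[4,0,1,6,4,6](1) P2=[4,0,4,3,3,4](0)
Move 4: P2 pit3 -> P1=[4,0,1,6,4,6](1) P2=[4,0,4,0,4,5](1)
Move 5: P1 pit2 -> P1=[4,0,0,7,4,6](1) P2=[4,0,4,0,4,5](1)
Move 6: P2 pit2 -> P1=[4,0,0,7,4,6](1) P2=[4,0,0,1,5,6](2)
Move 7: P1 pit5 -> P1=[4,0,0,7,4,0](2) P2=[5,1,1,2,6,6](2)

Answer: 2 2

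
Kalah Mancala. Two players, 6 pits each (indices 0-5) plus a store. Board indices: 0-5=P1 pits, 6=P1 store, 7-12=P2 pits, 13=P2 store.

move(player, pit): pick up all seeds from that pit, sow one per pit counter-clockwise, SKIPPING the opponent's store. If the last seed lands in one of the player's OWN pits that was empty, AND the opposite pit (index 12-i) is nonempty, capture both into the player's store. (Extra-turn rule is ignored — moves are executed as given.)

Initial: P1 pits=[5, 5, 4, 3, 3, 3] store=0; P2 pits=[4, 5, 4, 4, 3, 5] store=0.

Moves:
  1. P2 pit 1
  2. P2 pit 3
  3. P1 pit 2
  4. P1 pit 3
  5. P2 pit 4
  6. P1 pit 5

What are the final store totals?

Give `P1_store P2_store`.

Move 1: P2 pit1 -> P1=[5,5,4,3,3,3](0) P2=[4,0,5,5,4,6](1)
Move 2: P2 pit3 -> P1=[6,6,4,3,3,3](0) P2=[4,0,5,0,5,7](2)
Move 3: P1 pit2 -> P1=[6,6,0,4,4,4](1) P2=[4,0,5,0,5,7](2)
Move 4: P1 pit3 -> P1=[6,6,0,0,5,5](2) P2=[5,0,5,0,5,7](2)
Move 5: P2 pit4 -> P1=[7,7,1,0,5,5](2) P2=[5,0,5,0,0,8](3)
Move 6: P1 pit5 -> P1=[7,7,1,0,5,0](3) P2=[6,1,6,1,0,8](3)

Answer: 3 3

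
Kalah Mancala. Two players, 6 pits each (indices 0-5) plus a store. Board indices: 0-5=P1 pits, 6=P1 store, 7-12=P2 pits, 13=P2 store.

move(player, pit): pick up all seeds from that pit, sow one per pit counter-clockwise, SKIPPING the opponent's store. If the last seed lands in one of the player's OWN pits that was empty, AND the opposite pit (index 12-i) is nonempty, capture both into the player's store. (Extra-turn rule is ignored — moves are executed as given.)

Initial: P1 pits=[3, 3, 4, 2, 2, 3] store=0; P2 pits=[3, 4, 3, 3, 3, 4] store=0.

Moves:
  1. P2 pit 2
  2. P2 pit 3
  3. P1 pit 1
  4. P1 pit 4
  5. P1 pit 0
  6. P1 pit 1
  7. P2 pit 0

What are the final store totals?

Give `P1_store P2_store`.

Answer: 6 1

Derivation:
Move 1: P2 pit2 -> P1=[3,3,4,2,2,3](0) P2=[3,4,0,4,4,5](0)
Move 2: P2 pit3 -> P1=[4,3,4,2,2,3](0) P2=[3,4,0,0,5,6](1)
Move 3: P1 pit1 -> P1=[4,0,5,3,3,3](0) P2=[3,4,0,0,5,6](1)
Move 4: P1 pit4 -> P1=[4,0,5,3,0,4](1) P2=[4,4,0,0,5,6](1)
Move 5: P1 pit0 -> P1=[0,1,6,4,0,4](6) P2=[4,0,0,0,5,6](1)
Move 6: P1 pit1 -> P1=[0,0,7,4,0,4](6) P2=[4,0,0,0,5,6](1)
Move 7: P2 pit0 -> P1=[0,0,7,4,0,4](6) P2=[0,1,1,1,6,6](1)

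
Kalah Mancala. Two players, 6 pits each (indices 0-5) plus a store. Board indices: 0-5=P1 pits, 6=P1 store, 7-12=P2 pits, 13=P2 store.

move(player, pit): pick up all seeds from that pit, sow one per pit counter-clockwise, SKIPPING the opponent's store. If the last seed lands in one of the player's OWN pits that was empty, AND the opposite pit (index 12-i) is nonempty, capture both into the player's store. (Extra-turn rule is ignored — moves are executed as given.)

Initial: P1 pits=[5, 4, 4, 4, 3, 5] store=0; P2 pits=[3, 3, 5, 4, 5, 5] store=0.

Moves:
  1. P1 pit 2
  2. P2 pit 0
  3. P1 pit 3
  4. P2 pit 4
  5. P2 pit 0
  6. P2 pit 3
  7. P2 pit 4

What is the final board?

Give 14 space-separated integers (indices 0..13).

Move 1: P1 pit2 -> P1=[5,4,0,5,4,6](1) P2=[3,3,5,4,5,5](0)
Move 2: P2 pit0 -> P1=[5,4,0,5,4,6](1) P2=[0,4,6,5,5,5](0)
Move 3: P1 pit3 -> P1=[5,4,0,0,5,7](2) P2=[1,5,6,5,5,5](0)
Move 4: P2 pit4 -> P1=[6,5,1,0,5,7](2) P2=[1,5,6,5,0,6](1)
Move 5: P2 pit0 -> P1=[6,5,1,0,5,7](2) P2=[0,6,6,5,0,6](1)
Move 6: P2 pit3 -> P1=[7,6,1,0,5,7](2) P2=[0,6,6,0,1,7](2)
Move 7: P2 pit4 -> P1=[7,6,1,0,5,7](2) P2=[0,6,6,0,0,8](2)

Answer: 7 6 1 0 5 7 2 0 6 6 0 0 8 2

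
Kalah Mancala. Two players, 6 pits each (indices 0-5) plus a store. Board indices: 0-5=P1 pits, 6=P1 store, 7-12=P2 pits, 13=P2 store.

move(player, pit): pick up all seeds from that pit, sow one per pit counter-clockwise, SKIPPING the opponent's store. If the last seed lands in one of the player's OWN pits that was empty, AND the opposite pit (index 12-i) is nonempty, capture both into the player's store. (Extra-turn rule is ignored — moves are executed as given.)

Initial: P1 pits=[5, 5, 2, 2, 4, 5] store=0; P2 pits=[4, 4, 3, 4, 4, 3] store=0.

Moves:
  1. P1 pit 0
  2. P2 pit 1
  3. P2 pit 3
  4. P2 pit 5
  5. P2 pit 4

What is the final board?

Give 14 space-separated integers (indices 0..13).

Answer: 3 9 5 5 5 6 0 4 0 4 0 0 1 3

Derivation:
Move 1: P1 pit0 -> P1=[0,6,3,3,5,6](0) P2=[4,4,3,4,4,3](0)
Move 2: P2 pit1 -> P1=[0,6,3,3,5,6](0) P2=[4,0,4,5,5,4](0)
Move 3: P2 pit3 -> P1=[1,7,3,3,5,6](0) P2=[4,0,4,0,6,5](1)
Move 4: P2 pit5 -> P1=[2,8,4,4,5,6](0) P2=[4,0,4,0,6,0](2)
Move 5: P2 pit4 -> P1=[3,9,5,5,5,6](0) P2=[4,0,4,0,0,1](3)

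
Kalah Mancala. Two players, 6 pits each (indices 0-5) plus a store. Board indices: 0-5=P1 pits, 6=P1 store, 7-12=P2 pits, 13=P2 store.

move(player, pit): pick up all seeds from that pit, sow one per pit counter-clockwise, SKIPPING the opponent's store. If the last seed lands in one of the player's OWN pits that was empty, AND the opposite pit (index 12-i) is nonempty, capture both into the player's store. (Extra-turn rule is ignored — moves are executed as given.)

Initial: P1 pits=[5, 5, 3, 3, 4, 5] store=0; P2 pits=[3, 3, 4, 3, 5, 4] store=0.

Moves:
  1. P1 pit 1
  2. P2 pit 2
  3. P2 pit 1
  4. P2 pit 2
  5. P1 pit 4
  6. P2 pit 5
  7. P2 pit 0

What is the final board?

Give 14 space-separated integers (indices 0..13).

Move 1: P1 pit1 -> P1=[5,0,4,4,5,6](1) P2=[3,3,4,3,5,4](0)
Move 2: P2 pit2 -> P1=[5,0,4,4,5,6](1) P2=[3,3,0,4,6,5](1)
Move 3: P2 pit1 -> P1=[5,0,4,4,5,6](1) P2=[3,0,1,5,7,5](1)
Move 4: P2 pit2 -> P1=[5,0,4,4,5,6](1) P2=[3,0,0,6,7,5](1)
Move 5: P1 pit4 -> P1=[5,0,4,4,0,7](2) P2=[4,1,1,6,7,5](1)
Move 6: P2 pit5 -> P1=[6,1,5,5,0,7](2) P2=[4,1,1,6,7,0](2)
Move 7: P2 pit0 -> P1=[6,1,5,5,0,7](2) P2=[0,2,2,7,8,0](2)

Answer: 6 1 5 5 0 7 2 0 2 2 7 8 0 2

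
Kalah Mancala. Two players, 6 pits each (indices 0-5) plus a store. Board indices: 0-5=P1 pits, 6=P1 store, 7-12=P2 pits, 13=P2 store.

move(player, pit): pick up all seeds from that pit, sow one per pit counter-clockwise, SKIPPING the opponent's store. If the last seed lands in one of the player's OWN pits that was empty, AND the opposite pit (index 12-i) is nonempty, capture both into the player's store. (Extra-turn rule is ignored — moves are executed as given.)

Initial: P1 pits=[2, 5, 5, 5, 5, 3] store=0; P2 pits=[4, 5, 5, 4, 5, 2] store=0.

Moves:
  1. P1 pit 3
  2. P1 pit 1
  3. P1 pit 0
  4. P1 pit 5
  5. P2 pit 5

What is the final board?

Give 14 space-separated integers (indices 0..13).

Move 1: P1 pit3 -> P1=[2,5,5,0,6,4](1) P2=[5,6,5,4,5,2](0)
Move 2: P1 pit1 -> P1=[2,0,6,1,7,5](2) P2=[5,6,5,4,5,2](0)
Move 3: P1 pit0 -> P1=[0,1,7,1,7,5](2) P2=[5,6,5,4,5,2](0)
Move 4: P1 pit5 -> P1=[0,1,7,1,7,0](3) P2=[6,7,6,5,5,2](0)
Move 5: P2 pit5 -> P1=[1,1,7,1,7,0](3) P2=[6,7,6,5,5,0](1)

Answer: 1 1 7 1 7 0 3 6 7 6 5 5 0 1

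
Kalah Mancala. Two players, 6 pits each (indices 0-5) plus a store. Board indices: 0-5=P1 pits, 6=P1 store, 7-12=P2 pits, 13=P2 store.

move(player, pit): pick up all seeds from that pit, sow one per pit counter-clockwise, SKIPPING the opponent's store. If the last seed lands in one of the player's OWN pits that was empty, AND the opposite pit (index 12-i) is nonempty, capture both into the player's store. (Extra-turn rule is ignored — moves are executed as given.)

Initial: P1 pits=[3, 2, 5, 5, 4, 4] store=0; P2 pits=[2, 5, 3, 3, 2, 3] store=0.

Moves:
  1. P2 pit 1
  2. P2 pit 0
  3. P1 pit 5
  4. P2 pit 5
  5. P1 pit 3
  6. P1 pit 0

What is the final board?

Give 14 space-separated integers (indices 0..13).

Answer: 0 4 7 1 6 1 2 2 3 6 4 3 0 2

Derivation:
Move 1: P2 pit1 -> P1=[3,2,5,5,4,4](0) P2=[2,0,4,4,3,4](1)
Move 2: P2 pit0 -> P1=[3,2,5,5,4,4](0) P2=[0,1,5,4,3,4](1)
Move 3: P1 pit5 -> P1=[3,2,5,5,4,0](1) P2=[1,2,6,4,3,4](1)
Move 4: P2 pit5 -> P1=[4,3,6,5,4,0](1) P2=[1,2,6,4,3,0](2)
Move 5: P1 pit3 -> P1=[4,3,6,0,5,1](2) P2=[2,3,6,4,3,0](2)
Move 6: P1 pit0 -> P1=[0,4,7,1,6,1](2) P2=[2,3,6,4,3,0](2)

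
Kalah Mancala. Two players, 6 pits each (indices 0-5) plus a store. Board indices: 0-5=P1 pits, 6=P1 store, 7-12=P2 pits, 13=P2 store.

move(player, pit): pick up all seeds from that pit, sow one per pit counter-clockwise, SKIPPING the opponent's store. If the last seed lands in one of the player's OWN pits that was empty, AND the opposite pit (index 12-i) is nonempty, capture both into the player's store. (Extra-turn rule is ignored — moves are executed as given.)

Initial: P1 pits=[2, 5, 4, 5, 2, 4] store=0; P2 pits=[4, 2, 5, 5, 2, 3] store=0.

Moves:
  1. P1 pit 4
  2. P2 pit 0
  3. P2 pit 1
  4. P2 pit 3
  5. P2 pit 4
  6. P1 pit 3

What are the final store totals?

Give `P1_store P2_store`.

Move 1: P1 pit4 -> P1=[2,5,4,5,0,5](1) P2=[4,2,5,5,2,3](0)
Move 2: P2 pit0 -> P1=[2,5,4,5,0,5](1) P2=[0,3,6,6,3,3](0)
Move 3: P2 pit1 -> P1=[2,5,4,5,0,5](1) P2=[0,0,7,7,4,3](0)
Move 4: P2 pit3 -> P1=[3,6,5,6,0,5](1) P2=[0,0,7,0,5,4](1)
Move 5: P2 pit4 -> P1=[4,7,6,6,0,5](1) P2=[0,0,7,0,0,5](2)
Move 6: P1 pit3 -> P1=[4,7,6,0,1,6](2) P2=[1,1,8,0,0,5](2)

Answer: 2 2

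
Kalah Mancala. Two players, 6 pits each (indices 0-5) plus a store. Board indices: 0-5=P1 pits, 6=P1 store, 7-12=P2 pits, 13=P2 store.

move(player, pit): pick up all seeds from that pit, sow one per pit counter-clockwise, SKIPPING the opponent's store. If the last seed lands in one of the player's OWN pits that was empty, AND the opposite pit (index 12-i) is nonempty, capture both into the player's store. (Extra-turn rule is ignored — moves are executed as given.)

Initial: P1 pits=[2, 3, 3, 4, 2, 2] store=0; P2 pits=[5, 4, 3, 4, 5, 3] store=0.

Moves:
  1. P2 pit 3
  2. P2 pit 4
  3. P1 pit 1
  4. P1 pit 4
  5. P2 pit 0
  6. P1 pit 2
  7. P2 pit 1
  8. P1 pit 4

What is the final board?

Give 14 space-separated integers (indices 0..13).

Answer: 4 0 0 7 0 6 2 1 0 5 2 2 7 4

Derivation:
Move 1: P2 pit3 -> P1=[3,3,3,4,2,2](0) P2=[5,4,3,0,6,4](1)
Move 2: P2 pit4 -> P1=[4,4,4,5,2,2](0) P2=[5,4,3,0,0,5](2)
Move 3: P1 pit1 -> P1=[4,0,5,6,3,3](0) P2=[5,4,3,0,0,5](2)
Move 4: P1 pit4 -> P1=[4,0,5,6,0,4](1) P2=[6,4,3,0,0,5](2)
Move 5: P2 pit0 -> P1=[4,0,5,6,0,4](1) P2=[0,5,4,1,1,6](3)
Move 6: P1 pit2 -> P1=[4,0,0,7,1,5](2) P2=[1,5,4,1,1,6](3)
Move 7: P2 pit1 -> P1=[4,0,0,7,1,5](2) P2=[1,0,5,2,2,7](4)
Move 8: P1 pit4 -> P1=[4,0,0,7,0,6](2) P2=[1,0,5,2,2,7](4)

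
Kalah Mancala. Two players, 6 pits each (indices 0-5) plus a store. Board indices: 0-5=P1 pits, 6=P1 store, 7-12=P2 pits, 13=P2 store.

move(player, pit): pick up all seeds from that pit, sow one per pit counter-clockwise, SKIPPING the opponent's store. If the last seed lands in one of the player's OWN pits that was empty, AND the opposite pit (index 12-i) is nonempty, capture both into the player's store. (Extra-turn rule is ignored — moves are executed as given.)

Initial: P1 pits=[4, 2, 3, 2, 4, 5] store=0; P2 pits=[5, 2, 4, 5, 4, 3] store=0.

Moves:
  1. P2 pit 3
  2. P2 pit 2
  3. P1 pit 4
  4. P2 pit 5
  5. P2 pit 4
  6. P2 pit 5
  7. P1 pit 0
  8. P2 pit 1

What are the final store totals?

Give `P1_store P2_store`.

Move 1: P2 pit3 -> P1=[5,3,3,2,4,5](0) P2=[5,2,4,0,5,4](1)
Move 2: P2 pit2 -> P1=[5,3,3,2,4,5](0) P2=[5,2,0,1,6,5](2)
Move 3: P1 pit4 -> P1=[5,3,3,2,0,6](1) P2=[6,3,0,1,6,5](2)
Move 4: P2 pit5 -> P1=[6,4,4,3,0,6](1) P2=[6,3,0,1,6,0](3)
Move 5: P2 pit4 -> P1=[7,5,5,4,0,6](1) P2=[6,3,0,1,0,1](4)
Move 6: P2 pit5 -> P1=[7,5,5,4,0,6](1) P2=[6,3,0,1,0,0](5)
Move 7: P1 pit0 -> P1=[0,6,6,5,1,7](2) P2=[7,3,0,1,0,0](5)
Move 8: P2 pit1 -> P1=[0,0,6,5,1,7](2) P2=[7,0,1,2,0,0](12)

Answer: 2 12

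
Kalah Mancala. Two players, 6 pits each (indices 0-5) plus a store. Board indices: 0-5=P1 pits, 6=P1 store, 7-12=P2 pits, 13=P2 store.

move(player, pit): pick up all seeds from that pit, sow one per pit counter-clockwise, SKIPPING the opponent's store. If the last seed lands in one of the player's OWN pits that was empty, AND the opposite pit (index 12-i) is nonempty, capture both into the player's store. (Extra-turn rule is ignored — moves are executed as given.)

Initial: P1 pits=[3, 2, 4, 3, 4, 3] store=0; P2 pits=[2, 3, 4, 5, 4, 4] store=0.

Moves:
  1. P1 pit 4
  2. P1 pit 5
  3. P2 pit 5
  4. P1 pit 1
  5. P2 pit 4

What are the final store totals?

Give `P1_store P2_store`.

Move 1: P1 pit4 -> P1=[3,2,4,3,0,4](1) P2=[3,4,4,5,4,4](0)
Move 2: P1 pit5 -> P1=[3,2,4,3,0,0](2) P2=[4,5,5,5,4,4](0)
Move 3: P2 pit5 -> P1=[4,3,5,3,0,0](2) P2=[4,5,5,5,4,0](1)
Move 4: P1 pit1 -> P1=[4,0,6,4,0,0](8) P2=[4,0,5,5,4,0](1)
Move 5: P2 pit4 -> P1=[5,1,6,4,0,0](8) P2=[4,0,5,5,0,1](2)

Answer: 8 2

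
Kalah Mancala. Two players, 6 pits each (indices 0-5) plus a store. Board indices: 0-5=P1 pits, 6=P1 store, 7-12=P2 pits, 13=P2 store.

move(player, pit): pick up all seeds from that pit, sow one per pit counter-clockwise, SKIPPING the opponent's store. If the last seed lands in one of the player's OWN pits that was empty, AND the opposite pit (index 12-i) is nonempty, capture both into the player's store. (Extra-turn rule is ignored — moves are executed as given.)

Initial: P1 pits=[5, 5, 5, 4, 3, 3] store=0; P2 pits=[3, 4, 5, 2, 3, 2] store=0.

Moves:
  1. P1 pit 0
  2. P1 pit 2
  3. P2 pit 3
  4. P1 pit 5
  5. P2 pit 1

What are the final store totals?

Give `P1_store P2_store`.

Move 1: P1 pit0 -> P1=[0,6,6,5,4,4](0) P2=[3,4,5,2,3,2](0)
Move 2: P1 pit2 -> P1=[0,6,0,6,5,5](1) P2=[4,5,5,2,3,2](0)
Move 3: P2 pit3 -> P1=[0,6,0,6,5,5](1) P2=[4,5,5,0,4,3](0)
Move 4: P1 pit5 -> P1=[0,6,0,6,5,0](2) P2=[5,6,6,1,4,3](0)
Move 5: P2 pit1 -> P1=[1,6,0,6,5,0](2) P2=[5,0,7,2,5,4](1)

Answer: 2 1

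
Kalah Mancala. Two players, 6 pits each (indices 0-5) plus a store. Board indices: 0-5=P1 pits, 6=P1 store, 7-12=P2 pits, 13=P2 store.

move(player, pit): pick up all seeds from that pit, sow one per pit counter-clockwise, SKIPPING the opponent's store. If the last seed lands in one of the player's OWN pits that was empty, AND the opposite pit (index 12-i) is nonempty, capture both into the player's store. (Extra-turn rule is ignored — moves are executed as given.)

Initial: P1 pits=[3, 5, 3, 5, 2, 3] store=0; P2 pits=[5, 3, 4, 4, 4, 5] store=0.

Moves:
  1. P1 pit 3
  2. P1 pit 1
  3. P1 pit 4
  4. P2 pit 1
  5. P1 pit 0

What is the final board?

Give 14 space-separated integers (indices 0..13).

Answer: 0 1 5 2 0 6 3 7 0 5 5 5 6 1

Derivation:
Move 1: P1 pit3 -> P1=[3,5,3,0,3,4](1) P2=[6,4,4,4,4,5](0)
Move 2: P1 pit1 -> P1=[3,0,4,1,4,5](2) P2=[6,4,4,4,4,5](0)
Move 3: P1 pit4 -> P1=[3,0,4,1,0,6](3) P2=[7,5,4,4,4,5](0)
Move 4: P2 pit1 -> P1=[3,0,4,1,0,6](3) P2=[7,0,5,5,5,6](1)
Move 5: P1 pit0 -> P1=[0,1,5,2,0,6](3) P2=[7,0,5,5,5,6](1)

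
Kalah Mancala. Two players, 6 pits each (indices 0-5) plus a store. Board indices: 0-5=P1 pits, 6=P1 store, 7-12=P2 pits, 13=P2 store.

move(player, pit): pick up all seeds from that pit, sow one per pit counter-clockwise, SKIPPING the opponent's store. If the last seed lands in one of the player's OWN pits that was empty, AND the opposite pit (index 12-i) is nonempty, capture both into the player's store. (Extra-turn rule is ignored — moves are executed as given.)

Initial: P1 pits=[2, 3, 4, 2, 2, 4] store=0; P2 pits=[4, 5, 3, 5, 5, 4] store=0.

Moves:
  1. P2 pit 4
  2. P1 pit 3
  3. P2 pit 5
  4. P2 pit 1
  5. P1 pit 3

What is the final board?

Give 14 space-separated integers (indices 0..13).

Answer: 4 5 6 0 4 5 0 4 0 4 6 1 1 3

Derivation:
Move 1: P2 pit4 -> P1=[3,4,5,2,2,4](0) P2=[4,5,3,5,0,5](1)
Move 2: P1 pit3 -> P1=[3,4,5,0,3,5](0) P2=[4,5,3,5,0,5](1)
Move 3: P2 pit5 -> P1=[4,5,6,1,3,5](0) P2=[4,5,3,5,0,0](2)
Move 4: P2 pit1 -> P1=[4,5,6,1,3,5](0) P2=[4,0,4,6,1,1](3)
Move 5: P1 pit3 -> P1=[4,5,6,0,4,5](0) P2=[4,0,4,6,1,1](3)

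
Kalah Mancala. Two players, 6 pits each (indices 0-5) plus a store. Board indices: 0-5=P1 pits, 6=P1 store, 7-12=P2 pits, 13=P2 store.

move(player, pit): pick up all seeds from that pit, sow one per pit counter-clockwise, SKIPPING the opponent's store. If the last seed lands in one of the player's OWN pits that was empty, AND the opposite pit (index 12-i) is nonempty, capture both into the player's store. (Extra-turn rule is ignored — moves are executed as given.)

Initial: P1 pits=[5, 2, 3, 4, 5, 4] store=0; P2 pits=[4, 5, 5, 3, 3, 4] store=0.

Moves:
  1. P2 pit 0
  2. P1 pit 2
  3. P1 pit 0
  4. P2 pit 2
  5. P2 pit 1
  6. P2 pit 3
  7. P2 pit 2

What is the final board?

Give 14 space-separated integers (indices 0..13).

Move 1: P2 pit0 -> P1=[5,2,3,4,5,4](0) P2=[0,6,6,4,4,4](0)
Move 2: P1 pit2 -> P1=[5,2,0,5,6,5](0) P2=[0,6,6,4,4,4](0)
Move 3: P1 pit0 -> P1=[0,3,1,6,7,6](0) P2=[0,6,6,4,4,4](0)
Move 4: P2 pit2 -> P1=[1,4,1,6,7,6](0) P2=[0,6,0,5,5,5](1)
Move 5: P2 pit1 -> P1=[2,4,1,6,7,6](0) P2=[0,0,1,6,6,6](2)
Move 6: P2 pit3 -> P1=[3,5,2,6,7,6](0) P2=[0,0,1,0,7,7](3)
Move 7: P2 pit2 -> P1=[3,5,0,6,7,6](0) P2=[0,0,0,0,7,7](6)

Answer: 3 5 0 6 7 6 0 0 0 0 0 7 7 6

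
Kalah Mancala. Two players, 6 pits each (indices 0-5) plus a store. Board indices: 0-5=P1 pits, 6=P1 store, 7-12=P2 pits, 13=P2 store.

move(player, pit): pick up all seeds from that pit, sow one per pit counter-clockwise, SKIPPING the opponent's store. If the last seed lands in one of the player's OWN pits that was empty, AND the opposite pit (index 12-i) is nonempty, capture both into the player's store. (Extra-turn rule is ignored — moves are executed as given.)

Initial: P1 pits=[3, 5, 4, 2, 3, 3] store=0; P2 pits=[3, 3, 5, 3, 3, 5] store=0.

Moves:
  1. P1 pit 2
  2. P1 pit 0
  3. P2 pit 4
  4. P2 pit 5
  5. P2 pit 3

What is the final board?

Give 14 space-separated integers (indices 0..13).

Move 1: P1 pit2 -> P1=[3,5,0,3,4,4](1) P2=[3,3,5,3,3,5](0)
Move 2: P1 pit0 -> P1=[0,6,1,4,4,4](1) P2=[3,3,5,3,3,5](0)
Move 3: P2 pit4 -> P1=[1,6,1,4,4,4](1) P2=[3,3,5,3,0,6](1)
Move 4: P2 pit5 -> P1=[2,7,2,5,5,4](1) P2=[3,3,5,3,0,0](2)
Move 5: P2 pit3 -> P1=[2,7,2,5,5,4](1) P2=[3,3,5,0,1,1](3)

Answer: 2 7 2 5 5 4 1 3 3 5 0 1 1 3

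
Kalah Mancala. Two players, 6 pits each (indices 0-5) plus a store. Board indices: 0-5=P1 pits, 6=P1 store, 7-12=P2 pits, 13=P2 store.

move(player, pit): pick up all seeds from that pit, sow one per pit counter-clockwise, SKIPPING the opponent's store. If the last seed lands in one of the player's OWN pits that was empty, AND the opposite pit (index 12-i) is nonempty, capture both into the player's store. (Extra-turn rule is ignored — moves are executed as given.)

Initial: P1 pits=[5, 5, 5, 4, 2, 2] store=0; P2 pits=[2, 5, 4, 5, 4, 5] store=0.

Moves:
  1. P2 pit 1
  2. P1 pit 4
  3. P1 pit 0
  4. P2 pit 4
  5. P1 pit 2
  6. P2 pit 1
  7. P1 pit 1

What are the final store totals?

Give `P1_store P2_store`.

Answer: 3 2

Derivation:
Move 1: P2 pit1 -> P1=[5,5,5,4,2,2](0) P2=[2,0,5,6,5,6](1)
Move 2: P1 pit4 -> P1=[5,5,5,4,0,3](1) P2=[2,0,5,6,5,6](1)
Move 3: P1 pit0 -> P1=[0,6,6,5,1,4](1) P2=[2,0,5,6,5,6](1)
Move 4: P2 pit4 -> P1=[1,7,7,5,1,4](1) P2=[2,0,5,6,0,7](2)
Move 5: P1 pit2 -> P1=[1,7,0,6,2,5](2) P2=[3,1,6,6,0,7](2)
Move 6: P2 pit1 -> P1=[1,7,0,6,2,5](2) P2=[3,0,7,6,0,7](2)
Move 7: P1 pit1 -> P1=[1,0,1,7,3,6](3) P2=[4,1,7,6,0,7](2)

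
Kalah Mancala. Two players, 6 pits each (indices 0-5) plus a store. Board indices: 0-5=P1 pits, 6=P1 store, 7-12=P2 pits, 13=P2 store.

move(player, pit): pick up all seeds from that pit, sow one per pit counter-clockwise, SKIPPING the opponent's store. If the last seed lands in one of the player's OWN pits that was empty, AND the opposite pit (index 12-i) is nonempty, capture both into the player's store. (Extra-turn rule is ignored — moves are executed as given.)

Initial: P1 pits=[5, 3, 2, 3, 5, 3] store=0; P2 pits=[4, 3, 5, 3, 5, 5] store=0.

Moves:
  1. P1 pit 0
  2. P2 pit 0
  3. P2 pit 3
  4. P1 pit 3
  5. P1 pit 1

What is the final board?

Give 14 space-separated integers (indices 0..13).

Answer: 1 0 4 1 8 6 1 1 4 6 0 7 6 1

Derivation:
Move 1: P1 pit0 -> P1=[0,4,3,4,6,4](0) P2=[4,3,5,3,5,5](0)
Move 2: P2 pit0 -> P1=[0,4,3,4,6,4](0) P2=[0,4,6,4,6,5](0)
Move 3: P2 pit3 -> P1=[1,4,3,4,6,4](0) P2=[0,4,6,0,7,6](1)
Move 4: P1 pit3 -> P1=[1,4,3,0,7,5](1) P2=[1,4,6,0,7,6](1)
Move 5: P1 pit1 -> P1=[1,0,4,1,8,6](1) P2=[1,4,6,0,7,6](1)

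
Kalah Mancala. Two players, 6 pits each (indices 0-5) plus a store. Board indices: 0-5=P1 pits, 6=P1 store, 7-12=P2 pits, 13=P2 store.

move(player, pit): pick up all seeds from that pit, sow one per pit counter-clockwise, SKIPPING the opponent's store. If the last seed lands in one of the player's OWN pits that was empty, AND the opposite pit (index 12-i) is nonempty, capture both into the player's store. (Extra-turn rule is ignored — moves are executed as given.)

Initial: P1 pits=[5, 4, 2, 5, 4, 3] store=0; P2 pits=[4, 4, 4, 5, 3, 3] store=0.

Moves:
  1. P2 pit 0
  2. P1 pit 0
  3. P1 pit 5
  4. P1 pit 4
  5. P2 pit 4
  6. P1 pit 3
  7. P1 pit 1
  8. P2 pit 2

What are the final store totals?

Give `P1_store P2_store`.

Answer: 4 2

Derivation:
Move 1: P2 pit0 -> P1=[5,4,2,5,4,3](0) P2=[0,5,5,6,4,3](0)
Move 2: P1 pit0 -> P1=[0,5,3,6,5,4](0) P2=[0,5,5,6,4,3](0)
Move 3: P1 pit5 -> P1=[0,5,3,6,5,0](1) P2=[1,6,6,6,4,3](0)
Move 4: P1 pit4 -> P1=[0,5,3,6,0,1](2) P2=[2,7,7,6,4,3](0)
Move 5: P2 pit4 -> P1=[1,6,3,6,0,1](2) P2=[2,7,7,6,0,4](1)
Move 6: P1 pit3 -> P1=[1,6,3,0,1,2](3) P2=[3,8,8,6,0,4](1)
Move 7: P1 pit1 -> P1=[1,0,4,1,2,3](4) P2=[4,8,8,6,0,4](1)
Move 8: P2 pit2 -> P1=[2,1,5,2,2,3](4) P2=[4,8,0,7,1,5](2)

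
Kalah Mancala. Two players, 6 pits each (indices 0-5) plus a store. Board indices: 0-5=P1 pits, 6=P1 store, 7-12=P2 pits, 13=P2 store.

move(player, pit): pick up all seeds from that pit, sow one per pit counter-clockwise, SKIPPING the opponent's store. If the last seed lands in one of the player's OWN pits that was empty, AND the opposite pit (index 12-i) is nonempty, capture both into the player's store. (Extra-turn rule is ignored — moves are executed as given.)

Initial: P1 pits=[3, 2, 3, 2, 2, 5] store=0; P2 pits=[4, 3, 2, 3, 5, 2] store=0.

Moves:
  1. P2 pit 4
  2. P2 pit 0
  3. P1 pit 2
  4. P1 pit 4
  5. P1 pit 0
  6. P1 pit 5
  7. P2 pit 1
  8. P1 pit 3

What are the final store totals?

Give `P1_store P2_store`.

Move 1: P2 pit4 -> P1=[4,3,4,2,2,5](0) P2=[4,3,2,3,0,3](1)
Move 2: P2 pit0 -> P1=[4,0,4,2,2,5](0) P2=[0,4,3,4,0,3](5)
Move 3: P1 pit2 -> P1=[4,0,0,3,3,6](1) P2=[0,4,3,4,0,3](5)
Move 4: P1 pit4 -> P1=[4,0,0,3,0,7](2) P2=[1,4,3,4,0,3](5)
Move 5: P1 pit0 -> P1=[0,1,1,4,0,7](7) P2=[1,0,3,4,0,3](5)
Move 6: P1 pit5 -> P1=[0,1,1,4,0,0](8) P2=[2,1,4,5,1,4](5)
Move 7: P2 pit1 -> P1=[0,1,1,4,0,0](8) P2=[2,0,5,5,1,4](5)
Move 8: P1 pit3 -> P1=[0,1,1,0,1,1](9) P2=[3,0,5,5,1,4](5)

Answer: 9 5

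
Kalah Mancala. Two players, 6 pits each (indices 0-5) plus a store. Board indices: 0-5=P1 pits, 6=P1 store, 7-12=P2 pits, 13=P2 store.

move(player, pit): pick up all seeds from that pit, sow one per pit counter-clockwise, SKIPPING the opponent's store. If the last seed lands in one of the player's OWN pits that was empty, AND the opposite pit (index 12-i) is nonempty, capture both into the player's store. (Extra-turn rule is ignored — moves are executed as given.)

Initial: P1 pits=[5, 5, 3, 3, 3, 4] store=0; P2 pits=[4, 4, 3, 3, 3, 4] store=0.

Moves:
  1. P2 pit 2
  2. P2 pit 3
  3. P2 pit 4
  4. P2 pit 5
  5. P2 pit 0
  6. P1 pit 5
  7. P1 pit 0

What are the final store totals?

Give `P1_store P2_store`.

Answer: 2 11

Derivation:
Move 1: P2 pit2 -> P1=[5,5,3,3,3,4](0) P2=[4,4,0,4,4,5](0)
Move 2: P2 pit3 -> P1=[6,5,3,3,3,4](0) P2=[4,4,0,0,5,6](1)
Move 3: P2 pit4 -> P1=[7,6,4,3,3,4](0) P2=[4,4,0,0,0,7](2)
Move 4: P2 pit5 -> P1=[8,7,5,4,4,5](0) P2=[4,4,0,0,0,0](3)
Move 5: P2 pit0 -> P1=[8,0,5,4,4,5](0) P2=[0,5,1,1,0,0](11)
Move 6: P1 pit5 -> P1=[8,0,5,4,4,0](1) P2=[1,6,2,2,0,0](11)
Move 7: P1 pit0 -> P1=[0,1,6,5,5,1](2) P2=[2,7,2,2,0,0](11)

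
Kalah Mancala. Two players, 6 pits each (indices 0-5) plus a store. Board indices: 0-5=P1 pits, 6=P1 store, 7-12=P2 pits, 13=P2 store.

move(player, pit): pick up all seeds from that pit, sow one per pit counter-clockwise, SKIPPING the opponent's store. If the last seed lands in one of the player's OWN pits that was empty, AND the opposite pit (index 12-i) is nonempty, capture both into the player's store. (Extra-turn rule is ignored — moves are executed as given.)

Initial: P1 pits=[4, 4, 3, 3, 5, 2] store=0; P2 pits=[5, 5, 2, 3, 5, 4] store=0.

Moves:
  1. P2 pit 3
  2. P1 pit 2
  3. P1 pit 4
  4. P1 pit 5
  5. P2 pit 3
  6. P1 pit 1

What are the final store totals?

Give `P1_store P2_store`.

Move 1: P2 pit3 -> P1=[4,4,3,3,5,2](0) P2=[5,5,2,0,6,5](1)
Move 2: P1 pit2 -> P1=[4,4,0,4,6,3](0) P2=[5,5,2,0,6,5](1)
Move 3: P1 pit4 -> P1=[4,4,0,4,0,4](1) P2=[6,6,3,1,6,5](1)
Move 4: P1 pit5 -> P1=[4,4,0,4,0,0](2) P2=[7,7,4,1,6,5](1)
Move 5: P2 pit3 -> P1=[4,4,0,4,0,0](2) P2=[7,7,4,0,7,5](1)
Move 6: P1 pit1 -> P1=[4,0,1,5,1,0](10) P2=[0,7,4,0,7,5](1)

Answer: 10 1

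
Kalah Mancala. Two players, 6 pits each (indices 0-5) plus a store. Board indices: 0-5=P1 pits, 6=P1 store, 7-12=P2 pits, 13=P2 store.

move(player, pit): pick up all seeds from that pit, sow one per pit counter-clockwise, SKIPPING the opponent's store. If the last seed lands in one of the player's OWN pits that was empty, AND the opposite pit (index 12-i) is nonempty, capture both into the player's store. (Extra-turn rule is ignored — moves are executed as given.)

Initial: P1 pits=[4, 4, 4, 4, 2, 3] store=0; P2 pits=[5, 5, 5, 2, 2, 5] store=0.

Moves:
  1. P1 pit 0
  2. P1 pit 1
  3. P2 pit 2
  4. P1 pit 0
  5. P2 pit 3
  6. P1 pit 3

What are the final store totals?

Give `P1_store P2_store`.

Answer: 6 2

Derivation:
Move 1: P1 pit0 -> P1=[0,5,5,5,3,3](0) P2=[5,5,5,2,2,5](0)
Move 2: P1 pit1 -> P1=[0,0,6,6,4,4](1) P2=[5,5,5,2,2,5](0)
Move 3: P2 pit2 -> P1=[1,0,6,6,4,4](1) P2=[5,5,0,3,3,6](1)
Move 4: P1 pit0 -> P1=[0,0,6,6,4,4](5) P2=[5,5,0,3,0,6](1)
Move 5: P2 pit3 -> P1=[0,0,6,6,4,4](5) P2=[5,5,0,0,1,7](2)
Move 6: P1 pit3 -> P1=[0,0,6,0,5,5](6) P2=[6,6,1,0,1,7](2)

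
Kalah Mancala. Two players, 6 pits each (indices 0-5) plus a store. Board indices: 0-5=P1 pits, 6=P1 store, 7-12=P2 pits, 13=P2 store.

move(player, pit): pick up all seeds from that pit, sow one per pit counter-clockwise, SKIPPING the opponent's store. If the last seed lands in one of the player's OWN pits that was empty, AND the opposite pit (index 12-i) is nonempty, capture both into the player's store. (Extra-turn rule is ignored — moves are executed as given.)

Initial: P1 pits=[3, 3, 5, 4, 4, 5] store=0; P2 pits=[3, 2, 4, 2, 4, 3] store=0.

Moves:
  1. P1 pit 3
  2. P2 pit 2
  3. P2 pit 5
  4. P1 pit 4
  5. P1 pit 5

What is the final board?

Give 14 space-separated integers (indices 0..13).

Answer: 4 4 6 0 0 0 3 6 4 2 4 6 1 2

Derivation:
Move 1: P1 pit3 -> P1=[3,3,5,0,5,6](1) P2=[4,2,4,2,4,3](0)
Move 2: P2 pit2 -> P1=[3,3,5,0,5,6](1) P2=[4,2,0,3,5,4](1)
Move 3: P2 pit5 -> P1=[4,4,6,0,5,6](1) P2=[4,2,0,3,5,0](2)
Move 4: P1 pit4 -> P1=[4,4,6,0,0,7](2) P2=[5,3,1,3,5,0](2)
Move 5: P1 pit5 -> P1=[4,4,6,0,0,0](3) P2=[6,4,2,4,6,1](2)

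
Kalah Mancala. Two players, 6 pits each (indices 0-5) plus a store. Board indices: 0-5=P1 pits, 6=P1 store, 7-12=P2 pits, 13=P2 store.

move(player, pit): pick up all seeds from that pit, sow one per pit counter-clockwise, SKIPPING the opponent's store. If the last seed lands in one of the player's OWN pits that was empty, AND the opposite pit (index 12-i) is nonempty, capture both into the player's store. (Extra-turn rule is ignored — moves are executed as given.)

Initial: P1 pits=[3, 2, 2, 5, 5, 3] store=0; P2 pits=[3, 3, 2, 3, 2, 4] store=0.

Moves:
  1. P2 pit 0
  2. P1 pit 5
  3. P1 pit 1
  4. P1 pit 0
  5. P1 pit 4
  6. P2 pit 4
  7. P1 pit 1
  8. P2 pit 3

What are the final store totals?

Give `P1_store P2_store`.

Move 1: P2 pit0 -> P1=[3,2,2,5,5,3](0) P2=[0,4,3,4,2,4](0)
Move 2: P1 pit5 -> P1=[3,2,2,5,5,0](1) P2=[1,5,3,4,2,4](0)
Move 3: P1 pit1 -> P1=[3,0,3,6,5,0](1) P2=[1,5,3,4,2,4](0)
Move 4: P1 pit0 -> P1=[0,1,4,7,5,0](1) P2=[1,5,3,4,2,4](0)
Move 5: P1 pit4 -> P1=[0,1,4,7,0,1](2) P2=[2,6,4,4,2,4](0)
Move 6: P2 pit4 -> P1=[0,1,4,7,0,1](2) P2=[2,6,4,4,0,5](1)
Move 7: P1 pit1 -> P1=[0,0,5,7,0,1](2) P2=[2,6,4,4,0,5](1)
Move 8: P2 pit3 -> P1=[1,0,5,7,0,1](2) P2=[2,6,4,0,1,6](2)

Answer: 2 2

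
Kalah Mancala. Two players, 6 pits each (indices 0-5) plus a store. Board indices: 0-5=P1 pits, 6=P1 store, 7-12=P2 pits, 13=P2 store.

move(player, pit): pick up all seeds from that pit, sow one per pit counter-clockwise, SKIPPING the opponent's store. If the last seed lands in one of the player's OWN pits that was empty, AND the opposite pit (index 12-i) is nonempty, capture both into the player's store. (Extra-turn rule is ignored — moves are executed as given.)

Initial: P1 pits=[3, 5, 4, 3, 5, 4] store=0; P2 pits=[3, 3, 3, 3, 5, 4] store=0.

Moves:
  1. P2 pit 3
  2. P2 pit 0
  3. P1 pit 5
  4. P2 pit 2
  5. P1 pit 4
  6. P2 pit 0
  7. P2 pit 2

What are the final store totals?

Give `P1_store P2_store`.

Answer: 2 7

Derivation:
Move 1: P2 pit3 -> P1=[3,5,4,3,5,4](0) P2=[3,3,3,0,6,5](1)
Move 2: P2 pit0 -> P1=[3,5,0,3,5,4](0) P2=[0,4,4,0,6,5](6)
Move 3: P1 pit5 -> P1=[3,5,0,3,5,0](1) P2=[1,5,5,0,6,5](6)
Move 4: P2 pit2 -> P1=[4,5,0,3,5,0](1) P2=[1,5,0,1,7,6](7)
Move 5: P1 pit4 -> P1=[4,5,0,3,0,1](2) P2=[2,6,1,1,7,6](7)
Move 6: P2 pit0 -> P1=[4,5,0,3,0,1](2) P2=[0,7,2,1,7,6](7)
Move 7: P2 pit2 -> P1=[4,5,0,3,0,1](2) P2=[0,7,0,2,8,6](7)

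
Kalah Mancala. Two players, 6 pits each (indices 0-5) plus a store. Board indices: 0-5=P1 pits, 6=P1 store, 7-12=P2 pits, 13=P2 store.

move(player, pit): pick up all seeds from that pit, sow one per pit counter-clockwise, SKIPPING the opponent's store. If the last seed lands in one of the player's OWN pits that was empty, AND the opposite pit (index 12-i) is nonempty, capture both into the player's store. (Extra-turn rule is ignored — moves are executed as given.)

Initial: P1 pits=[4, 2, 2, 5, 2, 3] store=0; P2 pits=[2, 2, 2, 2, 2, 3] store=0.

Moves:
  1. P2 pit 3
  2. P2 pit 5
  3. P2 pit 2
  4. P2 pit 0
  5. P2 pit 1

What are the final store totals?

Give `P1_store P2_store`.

Move 1: P2 pit3 -> P1=[4,2,2,5,2,3](0) P2=[2,2,2,0,3,4](0)
Move 2: P2 pit5 -> P1=[5,3,3,5,2,3](0) P2=[2,2,2,0,3,0](1)
Move 3: P2 pit2 -> P1=[5,3,3,5,2,3](0) P2=[2,2,0,1,4,0](1)
Move 4: P2 pit0 -> P1=[5,3,3,0,2,3](0) P2=[0,3,0,1,4,0](7)
Move 5: P2 pit1 -> P1=[5,3,3,0,2,3](0) P2=[0,0,1,2,5,0](7)

Answer: 0 7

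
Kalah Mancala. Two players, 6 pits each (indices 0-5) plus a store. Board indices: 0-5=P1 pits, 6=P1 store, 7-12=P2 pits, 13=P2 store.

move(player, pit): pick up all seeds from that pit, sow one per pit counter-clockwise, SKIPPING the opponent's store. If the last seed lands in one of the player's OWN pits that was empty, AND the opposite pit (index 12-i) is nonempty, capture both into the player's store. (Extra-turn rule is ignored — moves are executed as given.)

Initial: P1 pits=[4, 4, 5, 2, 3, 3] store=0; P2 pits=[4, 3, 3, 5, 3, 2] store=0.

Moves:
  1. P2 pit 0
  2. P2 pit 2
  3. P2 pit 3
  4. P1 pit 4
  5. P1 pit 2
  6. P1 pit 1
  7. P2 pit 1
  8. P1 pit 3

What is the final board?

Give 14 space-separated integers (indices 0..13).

Answer: 5 0 1 0 3 7 4 3 1 1 1 7 5 3

Derivation:
Move 1: P2 pit0 -> P1=[4,4,5,2,3,3](0) P2=[0,4,4,6,4,2](0)
Move 2: P2 pit2 -> P1=[4,4,5,2,3,3](0) P2=[0,4,0,7,5,3](1)
Move 3: P2 pit3 -> P1=[5,5,6,3,3,3](0) P2=[0,4,0,0,6,4](2)
Move 4: P1 pit4 -> P1=[5,5,6,3,0,4](1) P2=[1,4,0,0,6,4](2)
Move 5: P1 pit2 -> P1=[5,5,0,4,1,5](2) P2=[2,5,0,0,6,4](2)
Move 6: P1 pit1 -> P1=[5,0,1,5,2,6](3) P2=[2,5,0,0,6,4](2)
Move 7: P2 pit1 -> P1=[5,0,1,5,2,6](3) P2=[2,0,1,1,7,5](3)
Move 8: P1 pit3 -> P1=[5,0,1,0,3,7](4) P2=[3,1,1,1,7,5](3)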